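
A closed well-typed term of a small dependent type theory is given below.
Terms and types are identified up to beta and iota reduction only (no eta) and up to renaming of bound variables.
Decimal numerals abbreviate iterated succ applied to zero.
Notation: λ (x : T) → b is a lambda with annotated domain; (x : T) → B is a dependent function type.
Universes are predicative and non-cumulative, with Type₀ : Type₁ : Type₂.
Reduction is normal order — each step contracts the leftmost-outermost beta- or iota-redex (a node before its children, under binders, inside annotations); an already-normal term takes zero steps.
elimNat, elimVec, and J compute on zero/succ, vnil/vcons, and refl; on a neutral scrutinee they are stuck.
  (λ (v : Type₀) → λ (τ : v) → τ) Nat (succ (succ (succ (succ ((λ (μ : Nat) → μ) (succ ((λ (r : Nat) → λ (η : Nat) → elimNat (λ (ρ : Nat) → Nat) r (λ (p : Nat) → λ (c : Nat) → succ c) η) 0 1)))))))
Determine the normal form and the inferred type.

resulting normal form:
  6
inferred type:
  Nat


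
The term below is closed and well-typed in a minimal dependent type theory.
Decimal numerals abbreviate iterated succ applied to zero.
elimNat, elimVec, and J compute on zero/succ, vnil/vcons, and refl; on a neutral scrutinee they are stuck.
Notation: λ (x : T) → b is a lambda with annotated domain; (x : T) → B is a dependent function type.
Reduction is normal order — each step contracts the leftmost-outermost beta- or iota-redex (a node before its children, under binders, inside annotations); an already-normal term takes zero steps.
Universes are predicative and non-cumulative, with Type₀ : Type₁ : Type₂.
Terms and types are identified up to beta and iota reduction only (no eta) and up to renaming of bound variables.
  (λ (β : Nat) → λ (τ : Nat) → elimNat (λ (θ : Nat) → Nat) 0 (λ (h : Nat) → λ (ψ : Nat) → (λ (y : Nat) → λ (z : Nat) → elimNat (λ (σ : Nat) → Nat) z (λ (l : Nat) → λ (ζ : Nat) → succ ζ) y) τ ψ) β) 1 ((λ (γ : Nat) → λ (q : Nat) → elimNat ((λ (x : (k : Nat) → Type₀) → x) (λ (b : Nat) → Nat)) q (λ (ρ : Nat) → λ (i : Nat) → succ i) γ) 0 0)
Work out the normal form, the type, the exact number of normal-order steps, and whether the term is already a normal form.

reduced normal form:
  0
type:
  Nat
steps to reach normal form (normal order): 12
started in normal form: no
first contracted redex: a beta-redex


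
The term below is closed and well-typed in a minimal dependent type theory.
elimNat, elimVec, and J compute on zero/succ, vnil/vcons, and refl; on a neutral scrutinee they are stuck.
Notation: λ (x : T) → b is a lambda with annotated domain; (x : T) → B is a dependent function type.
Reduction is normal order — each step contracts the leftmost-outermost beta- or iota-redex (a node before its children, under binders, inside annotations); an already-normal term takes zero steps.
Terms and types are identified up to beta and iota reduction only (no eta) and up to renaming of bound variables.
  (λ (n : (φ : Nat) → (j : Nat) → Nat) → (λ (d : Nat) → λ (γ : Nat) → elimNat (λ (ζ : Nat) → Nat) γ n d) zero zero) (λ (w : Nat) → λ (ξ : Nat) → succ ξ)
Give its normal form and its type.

reduced normal form:
  zero
the term's type:
  Nat


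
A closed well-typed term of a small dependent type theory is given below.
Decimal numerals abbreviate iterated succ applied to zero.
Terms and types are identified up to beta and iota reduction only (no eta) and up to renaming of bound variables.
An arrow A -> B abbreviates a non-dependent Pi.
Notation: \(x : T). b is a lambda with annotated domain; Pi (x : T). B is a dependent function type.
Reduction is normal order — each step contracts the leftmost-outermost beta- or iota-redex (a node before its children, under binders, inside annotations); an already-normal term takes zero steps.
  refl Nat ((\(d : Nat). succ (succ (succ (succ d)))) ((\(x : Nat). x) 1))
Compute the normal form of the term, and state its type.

resulting normal form:
  refl Nat 5
type:
  Eq Nat 5 5
observation: reduction starts at a beta-redex, and 2 normal-order steps reach the normal form.


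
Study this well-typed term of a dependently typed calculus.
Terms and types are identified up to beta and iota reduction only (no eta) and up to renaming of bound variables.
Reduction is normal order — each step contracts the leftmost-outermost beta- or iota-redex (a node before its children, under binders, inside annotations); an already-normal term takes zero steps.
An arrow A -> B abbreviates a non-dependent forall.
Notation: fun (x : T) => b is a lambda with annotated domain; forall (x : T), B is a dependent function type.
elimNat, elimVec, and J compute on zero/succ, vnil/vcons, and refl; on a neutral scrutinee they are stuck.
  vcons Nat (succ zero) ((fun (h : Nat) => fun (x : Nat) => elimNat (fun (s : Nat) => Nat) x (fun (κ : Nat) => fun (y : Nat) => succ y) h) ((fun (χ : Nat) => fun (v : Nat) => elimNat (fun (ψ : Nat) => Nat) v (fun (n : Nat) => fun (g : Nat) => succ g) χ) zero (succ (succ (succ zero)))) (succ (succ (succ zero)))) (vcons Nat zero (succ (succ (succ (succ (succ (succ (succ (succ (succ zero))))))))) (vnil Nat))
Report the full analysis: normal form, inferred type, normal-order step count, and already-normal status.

reduced normal form:
  vcons Nat (succ zero) (succ (succ (succ (succ (succ (succ zero)))))) (vcons Nat zero (succ (succ (succ (succ (succ (succ (succ (succ (succ zero))))))))) (vnil Nat))
type:
  Vec Nat (succ (succ zero))
steps to reach normal form (normal order): 15
already normal: no
first contracted redex: a beta-redex


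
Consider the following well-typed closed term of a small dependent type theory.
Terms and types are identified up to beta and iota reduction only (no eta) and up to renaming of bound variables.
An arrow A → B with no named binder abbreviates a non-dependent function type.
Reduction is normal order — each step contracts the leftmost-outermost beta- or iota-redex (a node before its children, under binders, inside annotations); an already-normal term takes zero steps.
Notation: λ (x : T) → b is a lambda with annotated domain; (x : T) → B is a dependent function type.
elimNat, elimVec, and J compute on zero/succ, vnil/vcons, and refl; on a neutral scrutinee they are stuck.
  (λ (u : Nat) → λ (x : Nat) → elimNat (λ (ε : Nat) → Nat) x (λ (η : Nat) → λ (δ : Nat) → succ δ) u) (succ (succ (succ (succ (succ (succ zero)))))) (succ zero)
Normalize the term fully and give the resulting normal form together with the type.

reduced normal form:
  succ (succ (succ (succ (succ (succ (succ zero))))))
type:
  Nat


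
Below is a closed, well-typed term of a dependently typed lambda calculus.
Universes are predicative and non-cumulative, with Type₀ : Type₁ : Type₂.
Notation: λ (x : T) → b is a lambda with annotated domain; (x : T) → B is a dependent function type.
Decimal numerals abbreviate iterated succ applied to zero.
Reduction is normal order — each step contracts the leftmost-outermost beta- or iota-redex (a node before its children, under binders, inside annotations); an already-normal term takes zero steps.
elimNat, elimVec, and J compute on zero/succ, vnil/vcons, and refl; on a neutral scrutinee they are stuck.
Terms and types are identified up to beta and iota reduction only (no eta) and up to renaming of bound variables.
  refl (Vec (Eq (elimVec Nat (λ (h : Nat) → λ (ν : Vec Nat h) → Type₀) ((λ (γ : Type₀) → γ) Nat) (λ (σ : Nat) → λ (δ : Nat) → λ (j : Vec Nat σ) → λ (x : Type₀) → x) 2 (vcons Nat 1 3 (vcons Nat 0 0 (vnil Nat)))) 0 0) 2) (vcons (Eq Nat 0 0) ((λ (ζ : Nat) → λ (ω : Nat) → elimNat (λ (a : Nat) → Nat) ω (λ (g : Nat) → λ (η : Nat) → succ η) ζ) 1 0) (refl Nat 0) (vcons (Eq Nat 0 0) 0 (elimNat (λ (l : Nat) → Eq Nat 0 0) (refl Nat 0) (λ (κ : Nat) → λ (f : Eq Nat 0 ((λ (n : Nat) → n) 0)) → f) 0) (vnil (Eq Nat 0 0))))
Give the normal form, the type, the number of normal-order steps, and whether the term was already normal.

normal form:
  refl (Vec (Eq Nat 0 0) 2) (vcons (Eq Nat 0 0) 1 (refl Nat 0) (vcons (Eq Nat 0 0) 0 (refl Nat 0) (vnil (Eq Nat 0 0))))
inferred type:
  Eq (Vec (Eq Nat 0 0) 2) (vcons (Eq Nat 0 0) 1 (refl Nat 0) (vcons (Eq Nat 0 0) 0 (refl Nat 0) (vnil (Eq Nat 0 0)))) (vcons (Eq Nat 0 0) 1 (refl Nat 0) (vcons (Eq Nat 0 0) 0 (refl Nat 0) (vnil (Eq Nat 0 0))))
normal-order step count: 19
term was already normal: no
first contracted redex: an elimVec iota-redex


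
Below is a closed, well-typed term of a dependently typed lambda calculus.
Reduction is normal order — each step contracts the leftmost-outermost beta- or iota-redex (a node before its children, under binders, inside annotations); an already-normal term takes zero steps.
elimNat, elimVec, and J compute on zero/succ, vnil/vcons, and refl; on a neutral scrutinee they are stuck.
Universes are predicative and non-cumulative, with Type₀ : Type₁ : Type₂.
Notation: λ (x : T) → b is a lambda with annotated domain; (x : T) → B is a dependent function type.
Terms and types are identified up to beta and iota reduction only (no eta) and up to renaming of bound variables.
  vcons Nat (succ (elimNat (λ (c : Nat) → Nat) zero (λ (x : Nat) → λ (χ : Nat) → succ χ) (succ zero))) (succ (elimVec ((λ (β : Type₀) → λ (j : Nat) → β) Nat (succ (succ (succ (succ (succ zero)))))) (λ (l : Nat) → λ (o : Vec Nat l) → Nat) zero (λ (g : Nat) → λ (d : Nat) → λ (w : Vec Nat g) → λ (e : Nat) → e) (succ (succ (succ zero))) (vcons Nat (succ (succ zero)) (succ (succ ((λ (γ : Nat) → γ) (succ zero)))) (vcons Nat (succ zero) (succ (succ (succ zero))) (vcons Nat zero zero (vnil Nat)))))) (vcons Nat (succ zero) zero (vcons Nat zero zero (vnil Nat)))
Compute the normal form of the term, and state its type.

normal form:
  vcons Nat (succ (succ zero)) (succ zero) (vcons Nat (succ zero) zero (vcons Nat zero zero (vnil Nat)))
the term's type:
  Vec Nat (succ (succ (succ zero)))
observation: 20 normal-order steps separate the term from its normal form.


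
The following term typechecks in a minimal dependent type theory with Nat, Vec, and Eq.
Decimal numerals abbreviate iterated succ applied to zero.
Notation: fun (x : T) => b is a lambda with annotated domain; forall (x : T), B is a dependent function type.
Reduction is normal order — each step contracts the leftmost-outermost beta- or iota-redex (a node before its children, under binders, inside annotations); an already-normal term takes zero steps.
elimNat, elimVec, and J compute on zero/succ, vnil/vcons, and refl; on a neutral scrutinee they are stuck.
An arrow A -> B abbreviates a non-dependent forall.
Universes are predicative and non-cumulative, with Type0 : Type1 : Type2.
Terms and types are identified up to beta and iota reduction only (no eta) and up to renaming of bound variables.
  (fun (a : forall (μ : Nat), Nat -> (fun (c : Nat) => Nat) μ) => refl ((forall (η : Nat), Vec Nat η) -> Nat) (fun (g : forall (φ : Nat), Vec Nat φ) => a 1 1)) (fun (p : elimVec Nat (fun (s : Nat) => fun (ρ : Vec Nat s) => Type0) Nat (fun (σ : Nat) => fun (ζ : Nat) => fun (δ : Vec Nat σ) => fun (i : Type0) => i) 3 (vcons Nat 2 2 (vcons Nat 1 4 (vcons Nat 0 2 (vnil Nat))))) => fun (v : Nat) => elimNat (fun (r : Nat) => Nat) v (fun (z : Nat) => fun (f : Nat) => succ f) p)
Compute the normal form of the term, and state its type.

reduced normal form:
  refl ((forall (a : Nat), Vec Nat a) -> Nat) (fun (μ : forall (c : Nat), Vec Nat c) => 2)
the term's type:
  Eq ((forall (a : Nat), Vec Nat a) -> Nat) (fun (μ : forall (c : Nat), Vec Nat c) => 2) (fun (η : forall (g : Nat), Vec Nat g) => 2)
observation: 7 normal-order steps separate the term from its normal form.


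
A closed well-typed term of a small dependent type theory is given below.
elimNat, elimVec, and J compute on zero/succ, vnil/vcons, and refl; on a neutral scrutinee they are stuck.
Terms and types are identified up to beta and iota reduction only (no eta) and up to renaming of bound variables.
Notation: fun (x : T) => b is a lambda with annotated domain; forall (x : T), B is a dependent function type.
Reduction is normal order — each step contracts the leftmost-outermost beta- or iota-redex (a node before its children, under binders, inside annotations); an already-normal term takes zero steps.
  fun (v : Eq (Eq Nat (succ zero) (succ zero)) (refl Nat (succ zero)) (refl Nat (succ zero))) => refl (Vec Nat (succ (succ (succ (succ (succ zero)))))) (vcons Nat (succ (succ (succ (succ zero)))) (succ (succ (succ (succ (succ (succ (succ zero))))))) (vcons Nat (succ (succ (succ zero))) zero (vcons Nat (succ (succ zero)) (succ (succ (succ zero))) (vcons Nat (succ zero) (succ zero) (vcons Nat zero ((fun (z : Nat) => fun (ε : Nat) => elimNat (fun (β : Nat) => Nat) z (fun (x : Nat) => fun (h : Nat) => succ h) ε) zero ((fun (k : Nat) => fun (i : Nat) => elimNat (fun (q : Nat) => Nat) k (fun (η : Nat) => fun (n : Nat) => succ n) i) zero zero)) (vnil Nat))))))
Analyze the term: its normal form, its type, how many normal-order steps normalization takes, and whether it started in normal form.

normal form:
  fun (v : Eq (Eq Nat (succ zero) (succ zero)) (refl Nat (succ zero)) (refl Nat (succ zero))) => refl (Vec Nat (succ (succ (succ (succ (succ zero)))))) (vcons Nat (succ (succ (succ (succ zero)))) (succ (succ (succ (succ (succ (succ (succ zero))))))) (vcons Nat (succ (succ (succ zero))) zero (vcons Nat (succ (succ zero)) (succ (succ (succ zero))) (vcons Nat (succ zero) (succ zero) (vcons Nat zero zero (vnil Nat))))))
the term's type:
  forall (v : Eq (Eq Nat (succ zero) (succ zero)) (refl Nat (succ zero)) (refl Nat (succ zero))), Eq (Vec Nat (succ (succ (succ (succ (succ zero)))))) (vcons Nat (succ (succ (succ (succ zero)))) (succ (succ (succ (succ (succ (succ (succ zero))))))) (vcons Nat (succ (succ (succ zero))) zero (vcons Nat (succ (succ zero)) (succ (succ (succ zero))) (vcons Nat (succ zero) (succ zero) (vcons Nat zero zero (vnil Nat)))))) (vcons Nat (succ (succ (succ (succ zero)))) (succ (succ (succ (succ (succ (succ (succ zero))))))) (vcons Nat (succ (succ (succ zero))) zero (vcons Nat (succ (succ zero)) (succ (succ (succ zero))) (vcons Nat (succ zero) (succ zero) (vcons Nat zero zero (vnil Nat))))))
reduction steps (normal order): 6
term was already normal: no
first redex: a beta-redex


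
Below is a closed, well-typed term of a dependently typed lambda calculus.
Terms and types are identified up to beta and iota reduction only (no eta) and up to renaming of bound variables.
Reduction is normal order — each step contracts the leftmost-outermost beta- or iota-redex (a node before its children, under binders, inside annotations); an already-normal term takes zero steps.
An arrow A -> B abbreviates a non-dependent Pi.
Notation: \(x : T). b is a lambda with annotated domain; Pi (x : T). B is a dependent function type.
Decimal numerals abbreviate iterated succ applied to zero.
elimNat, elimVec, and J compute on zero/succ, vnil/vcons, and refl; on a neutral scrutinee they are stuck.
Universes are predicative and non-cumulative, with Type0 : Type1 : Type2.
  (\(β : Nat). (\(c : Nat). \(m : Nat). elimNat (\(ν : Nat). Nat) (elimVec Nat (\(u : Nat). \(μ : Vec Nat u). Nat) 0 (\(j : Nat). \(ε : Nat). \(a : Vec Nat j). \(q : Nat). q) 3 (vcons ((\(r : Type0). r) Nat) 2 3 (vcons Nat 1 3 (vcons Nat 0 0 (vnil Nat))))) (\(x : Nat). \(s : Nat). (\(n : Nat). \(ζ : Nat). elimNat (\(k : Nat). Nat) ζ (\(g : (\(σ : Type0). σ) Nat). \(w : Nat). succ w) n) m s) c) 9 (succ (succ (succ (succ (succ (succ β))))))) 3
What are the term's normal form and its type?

reduced normal form:
  81
the term's type:
  Nat
observation: the term reaches its normal form after 317 normal-order steps.


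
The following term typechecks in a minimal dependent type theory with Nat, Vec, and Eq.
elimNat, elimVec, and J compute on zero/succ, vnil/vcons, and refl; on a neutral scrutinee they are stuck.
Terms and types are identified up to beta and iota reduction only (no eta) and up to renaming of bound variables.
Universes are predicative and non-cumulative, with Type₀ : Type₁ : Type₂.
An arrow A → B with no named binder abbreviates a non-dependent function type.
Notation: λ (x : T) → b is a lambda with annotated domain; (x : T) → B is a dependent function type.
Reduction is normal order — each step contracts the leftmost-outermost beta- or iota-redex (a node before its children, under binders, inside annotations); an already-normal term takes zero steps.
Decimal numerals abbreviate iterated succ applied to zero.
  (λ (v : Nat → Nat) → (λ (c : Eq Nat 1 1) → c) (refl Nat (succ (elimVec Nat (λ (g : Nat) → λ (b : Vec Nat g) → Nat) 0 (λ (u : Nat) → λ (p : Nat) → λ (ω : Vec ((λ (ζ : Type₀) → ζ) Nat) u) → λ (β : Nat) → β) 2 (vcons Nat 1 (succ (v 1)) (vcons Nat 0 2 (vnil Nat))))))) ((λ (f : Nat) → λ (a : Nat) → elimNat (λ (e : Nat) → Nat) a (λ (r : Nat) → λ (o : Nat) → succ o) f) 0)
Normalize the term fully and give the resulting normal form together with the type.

reduced normal form:
  refl Nat 1
the term's type:
  Eq Nat 1 1


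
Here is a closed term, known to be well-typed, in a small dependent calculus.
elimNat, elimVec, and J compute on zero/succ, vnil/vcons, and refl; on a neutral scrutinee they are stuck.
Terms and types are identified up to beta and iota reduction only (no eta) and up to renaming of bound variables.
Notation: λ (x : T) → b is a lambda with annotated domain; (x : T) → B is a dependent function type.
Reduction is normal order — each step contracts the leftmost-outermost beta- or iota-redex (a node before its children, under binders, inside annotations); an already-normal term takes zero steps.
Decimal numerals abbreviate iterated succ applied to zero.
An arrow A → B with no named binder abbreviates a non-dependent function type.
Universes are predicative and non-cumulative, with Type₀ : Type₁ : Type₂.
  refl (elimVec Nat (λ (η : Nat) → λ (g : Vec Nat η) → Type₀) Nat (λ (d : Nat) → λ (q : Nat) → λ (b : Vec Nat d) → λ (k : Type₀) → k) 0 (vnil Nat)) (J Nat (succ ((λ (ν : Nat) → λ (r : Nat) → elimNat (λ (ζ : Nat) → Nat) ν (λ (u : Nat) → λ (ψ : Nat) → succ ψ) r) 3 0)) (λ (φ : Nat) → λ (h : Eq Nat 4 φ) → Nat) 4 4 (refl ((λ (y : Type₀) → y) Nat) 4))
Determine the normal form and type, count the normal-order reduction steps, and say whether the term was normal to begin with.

resulting normal form:
  refl Nat 4
type:
  Eq Nat 4 4
steps to reach normal form (normal order): 2
term was already normal: no
first contracted redex: an elimVec iota-redex


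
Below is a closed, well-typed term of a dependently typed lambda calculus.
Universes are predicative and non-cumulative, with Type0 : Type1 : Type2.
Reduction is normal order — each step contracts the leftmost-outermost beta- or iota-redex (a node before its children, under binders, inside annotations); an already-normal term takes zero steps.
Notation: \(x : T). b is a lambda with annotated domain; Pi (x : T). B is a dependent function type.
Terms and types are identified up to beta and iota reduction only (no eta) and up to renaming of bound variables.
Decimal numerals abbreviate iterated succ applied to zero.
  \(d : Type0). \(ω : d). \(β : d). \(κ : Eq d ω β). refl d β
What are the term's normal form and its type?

reduced normal form:
  \(d : Type0). \(ω : d). \(β : d). \(κ : Eq d ω β). refl d β
inferred type:
  Pi (d : Type0). Pi (ω : d). Pi (β : d). Pi (κ : Eq d ω β). Eq d β β
observation: the term is already in normal form.


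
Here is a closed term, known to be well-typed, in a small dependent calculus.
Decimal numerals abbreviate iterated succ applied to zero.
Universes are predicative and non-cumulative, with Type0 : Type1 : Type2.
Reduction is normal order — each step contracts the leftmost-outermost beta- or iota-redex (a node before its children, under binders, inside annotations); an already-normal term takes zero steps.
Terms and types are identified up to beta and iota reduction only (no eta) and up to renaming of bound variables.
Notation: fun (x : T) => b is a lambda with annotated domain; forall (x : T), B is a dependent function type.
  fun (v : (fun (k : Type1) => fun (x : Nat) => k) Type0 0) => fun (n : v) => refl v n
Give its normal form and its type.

reduced normal form:
  fun (v : Type0) => fun (k : v) => refl v k
inferred type:
  forall (v : Type0), forall (k : v), Eq v k k


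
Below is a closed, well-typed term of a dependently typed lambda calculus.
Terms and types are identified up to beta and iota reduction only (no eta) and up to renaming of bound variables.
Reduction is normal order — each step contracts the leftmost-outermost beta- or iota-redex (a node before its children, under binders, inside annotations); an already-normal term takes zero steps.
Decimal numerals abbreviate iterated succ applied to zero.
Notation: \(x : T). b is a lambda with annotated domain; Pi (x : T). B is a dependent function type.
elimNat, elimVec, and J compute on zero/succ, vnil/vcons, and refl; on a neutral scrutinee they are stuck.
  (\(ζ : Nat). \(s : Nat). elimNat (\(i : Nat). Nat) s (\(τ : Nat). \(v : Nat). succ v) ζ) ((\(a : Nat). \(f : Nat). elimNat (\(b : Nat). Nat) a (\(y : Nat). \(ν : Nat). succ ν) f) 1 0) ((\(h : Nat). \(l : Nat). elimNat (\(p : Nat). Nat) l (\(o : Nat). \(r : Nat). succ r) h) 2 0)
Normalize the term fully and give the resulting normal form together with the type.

normal form:
  3
type:
  Nat


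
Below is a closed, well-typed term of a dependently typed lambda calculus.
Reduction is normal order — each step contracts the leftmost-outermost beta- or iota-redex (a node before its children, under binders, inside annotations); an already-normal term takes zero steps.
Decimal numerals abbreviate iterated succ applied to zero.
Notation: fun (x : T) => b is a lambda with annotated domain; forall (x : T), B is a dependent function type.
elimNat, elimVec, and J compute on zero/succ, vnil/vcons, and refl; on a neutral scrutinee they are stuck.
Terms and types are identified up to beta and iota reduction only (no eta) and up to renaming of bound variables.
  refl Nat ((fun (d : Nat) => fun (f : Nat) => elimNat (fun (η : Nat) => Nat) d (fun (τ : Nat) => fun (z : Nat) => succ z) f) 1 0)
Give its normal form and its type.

normal form:
  refl Nat 1
type:
  Eq Nat 1 1


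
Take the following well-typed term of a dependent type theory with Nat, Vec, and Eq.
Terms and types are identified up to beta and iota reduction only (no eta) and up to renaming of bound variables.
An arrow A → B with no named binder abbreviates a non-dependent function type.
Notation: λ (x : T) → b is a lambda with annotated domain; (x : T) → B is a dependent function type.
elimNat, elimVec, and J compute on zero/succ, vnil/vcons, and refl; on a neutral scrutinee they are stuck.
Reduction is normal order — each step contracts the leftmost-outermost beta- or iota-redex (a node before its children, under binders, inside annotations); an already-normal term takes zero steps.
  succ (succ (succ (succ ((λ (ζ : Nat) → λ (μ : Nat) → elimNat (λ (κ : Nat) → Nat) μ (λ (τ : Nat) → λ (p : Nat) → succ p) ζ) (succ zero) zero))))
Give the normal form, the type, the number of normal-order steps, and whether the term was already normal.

reduced normal form:
  succ (succ (succ (succ (succ zero))))
type:
  Nat
steps to reach normal form (normal order): 6
already normal: no
first contracted redex: a beta-redex


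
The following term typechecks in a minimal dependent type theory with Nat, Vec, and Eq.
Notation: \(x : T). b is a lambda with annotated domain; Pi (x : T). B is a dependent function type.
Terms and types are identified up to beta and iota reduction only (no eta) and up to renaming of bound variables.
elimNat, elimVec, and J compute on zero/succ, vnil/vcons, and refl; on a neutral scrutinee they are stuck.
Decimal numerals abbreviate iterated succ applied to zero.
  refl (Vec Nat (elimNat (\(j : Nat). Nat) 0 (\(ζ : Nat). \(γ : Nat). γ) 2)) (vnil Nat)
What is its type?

type:
  Eq (Vec Nat 0) (vnil Nat) (vnil Nat)


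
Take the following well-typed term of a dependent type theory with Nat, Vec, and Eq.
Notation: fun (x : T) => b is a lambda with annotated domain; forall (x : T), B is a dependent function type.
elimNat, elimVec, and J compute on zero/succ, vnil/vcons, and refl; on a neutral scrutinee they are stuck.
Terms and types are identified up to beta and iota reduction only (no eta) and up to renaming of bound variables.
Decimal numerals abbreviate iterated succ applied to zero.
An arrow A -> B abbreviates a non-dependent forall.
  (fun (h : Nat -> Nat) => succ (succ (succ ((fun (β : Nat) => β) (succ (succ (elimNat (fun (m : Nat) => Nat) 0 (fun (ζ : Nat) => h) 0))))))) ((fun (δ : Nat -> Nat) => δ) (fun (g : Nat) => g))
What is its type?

type:
  Nat


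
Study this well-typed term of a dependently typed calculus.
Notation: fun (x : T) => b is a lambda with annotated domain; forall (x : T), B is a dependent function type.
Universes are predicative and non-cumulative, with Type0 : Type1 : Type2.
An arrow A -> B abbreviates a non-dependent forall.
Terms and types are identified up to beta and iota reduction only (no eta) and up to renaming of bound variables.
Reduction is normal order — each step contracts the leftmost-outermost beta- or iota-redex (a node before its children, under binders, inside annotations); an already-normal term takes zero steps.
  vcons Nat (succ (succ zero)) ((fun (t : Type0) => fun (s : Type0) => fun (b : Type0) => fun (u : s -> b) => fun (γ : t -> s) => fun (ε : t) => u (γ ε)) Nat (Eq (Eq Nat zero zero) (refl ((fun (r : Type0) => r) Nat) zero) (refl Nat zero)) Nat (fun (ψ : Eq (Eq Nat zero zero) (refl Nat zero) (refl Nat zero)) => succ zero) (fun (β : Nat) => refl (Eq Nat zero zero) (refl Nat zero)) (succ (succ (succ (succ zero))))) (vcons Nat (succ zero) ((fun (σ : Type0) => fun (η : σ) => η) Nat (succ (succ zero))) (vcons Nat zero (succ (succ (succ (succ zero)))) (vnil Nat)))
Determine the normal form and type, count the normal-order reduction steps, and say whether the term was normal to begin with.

resulting normal form:
  vcons Nat (succ (succ zero)) (succ zero) (vcons Nat (succ zero) (succ (succ zero)) (vcons Nat zero (succ (succ (succ (succ zero)))) (vnil Nat)))
inferred type:
  Vec Nat (succ (succ (succ zero)))
normal-order step count: 9
term was already normal: no
first contracted redex: a beta-redex


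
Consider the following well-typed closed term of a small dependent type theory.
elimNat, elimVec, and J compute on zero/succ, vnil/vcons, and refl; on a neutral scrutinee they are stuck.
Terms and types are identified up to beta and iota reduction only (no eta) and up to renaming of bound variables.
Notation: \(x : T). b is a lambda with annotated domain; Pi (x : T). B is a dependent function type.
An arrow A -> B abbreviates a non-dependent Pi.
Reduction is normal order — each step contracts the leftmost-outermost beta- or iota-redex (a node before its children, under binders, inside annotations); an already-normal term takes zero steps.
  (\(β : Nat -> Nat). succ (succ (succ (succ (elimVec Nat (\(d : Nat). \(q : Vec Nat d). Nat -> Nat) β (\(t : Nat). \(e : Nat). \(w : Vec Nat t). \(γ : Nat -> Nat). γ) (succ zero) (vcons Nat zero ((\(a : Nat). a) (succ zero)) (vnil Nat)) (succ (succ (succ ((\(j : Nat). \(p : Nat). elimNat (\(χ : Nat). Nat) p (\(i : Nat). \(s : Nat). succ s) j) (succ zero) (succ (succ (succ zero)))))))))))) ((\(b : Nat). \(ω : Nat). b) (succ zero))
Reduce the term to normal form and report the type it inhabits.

resulting normal form:
  succ (succ (succ (succ (succ zero))))
type:
  Nat


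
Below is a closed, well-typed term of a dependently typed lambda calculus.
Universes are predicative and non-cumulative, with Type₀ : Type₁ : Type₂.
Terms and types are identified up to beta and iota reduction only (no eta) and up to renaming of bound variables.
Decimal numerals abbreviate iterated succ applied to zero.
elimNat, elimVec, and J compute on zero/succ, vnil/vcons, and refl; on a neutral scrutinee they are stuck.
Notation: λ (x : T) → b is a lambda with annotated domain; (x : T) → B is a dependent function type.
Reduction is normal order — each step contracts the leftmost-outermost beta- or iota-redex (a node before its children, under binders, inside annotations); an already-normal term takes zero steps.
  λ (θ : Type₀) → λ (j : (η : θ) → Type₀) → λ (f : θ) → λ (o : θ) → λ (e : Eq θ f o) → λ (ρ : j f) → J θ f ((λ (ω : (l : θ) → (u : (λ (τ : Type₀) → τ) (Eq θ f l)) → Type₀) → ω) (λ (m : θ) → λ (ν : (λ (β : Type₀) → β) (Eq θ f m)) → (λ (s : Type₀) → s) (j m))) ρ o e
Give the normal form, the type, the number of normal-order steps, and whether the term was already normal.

reduced normal form:
  λ (θ : Type₀) → λ (j : (η : θ) → Type₀) → λ (f : θ) → λ (o : θ) → λ (e : Eq θ f o) → λ (ρ : j f) → J θ f (λ (ω : θ) → λ (l : Eq θ f ω) → j ω) ρ o e
inferred type:
  (θ : Type₀) → (j : (η : θ) → Type₀) → (f : θ) → (o : θ) → (e : Eq θ f o) → (ρ : j f) → j o
steps to reach normal form (normal order): 3
term was already normal: no
first contracted redex: a beta-redex


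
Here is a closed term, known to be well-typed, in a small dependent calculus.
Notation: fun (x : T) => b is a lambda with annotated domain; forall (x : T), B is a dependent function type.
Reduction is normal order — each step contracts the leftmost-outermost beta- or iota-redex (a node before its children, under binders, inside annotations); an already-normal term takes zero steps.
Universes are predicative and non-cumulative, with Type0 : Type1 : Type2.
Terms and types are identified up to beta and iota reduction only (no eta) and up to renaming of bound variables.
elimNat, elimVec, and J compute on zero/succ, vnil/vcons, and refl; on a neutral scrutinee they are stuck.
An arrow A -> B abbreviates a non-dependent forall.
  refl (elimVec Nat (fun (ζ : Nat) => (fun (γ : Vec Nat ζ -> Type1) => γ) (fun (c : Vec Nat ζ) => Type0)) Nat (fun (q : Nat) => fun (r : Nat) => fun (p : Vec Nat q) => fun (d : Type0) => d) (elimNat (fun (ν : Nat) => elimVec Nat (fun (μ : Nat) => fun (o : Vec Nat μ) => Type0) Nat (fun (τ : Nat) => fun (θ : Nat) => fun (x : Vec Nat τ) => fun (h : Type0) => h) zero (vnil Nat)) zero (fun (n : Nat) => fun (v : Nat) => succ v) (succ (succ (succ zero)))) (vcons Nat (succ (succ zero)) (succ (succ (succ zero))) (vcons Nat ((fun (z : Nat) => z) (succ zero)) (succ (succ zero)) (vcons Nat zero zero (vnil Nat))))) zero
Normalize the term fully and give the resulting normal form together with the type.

resulting normal form:
  refl Nat zero
the term's type:
  Eq Nat zero zero
observation: the leftmost-outermost redex is an elimVec iota-redex, and normalization takes 16 steps.


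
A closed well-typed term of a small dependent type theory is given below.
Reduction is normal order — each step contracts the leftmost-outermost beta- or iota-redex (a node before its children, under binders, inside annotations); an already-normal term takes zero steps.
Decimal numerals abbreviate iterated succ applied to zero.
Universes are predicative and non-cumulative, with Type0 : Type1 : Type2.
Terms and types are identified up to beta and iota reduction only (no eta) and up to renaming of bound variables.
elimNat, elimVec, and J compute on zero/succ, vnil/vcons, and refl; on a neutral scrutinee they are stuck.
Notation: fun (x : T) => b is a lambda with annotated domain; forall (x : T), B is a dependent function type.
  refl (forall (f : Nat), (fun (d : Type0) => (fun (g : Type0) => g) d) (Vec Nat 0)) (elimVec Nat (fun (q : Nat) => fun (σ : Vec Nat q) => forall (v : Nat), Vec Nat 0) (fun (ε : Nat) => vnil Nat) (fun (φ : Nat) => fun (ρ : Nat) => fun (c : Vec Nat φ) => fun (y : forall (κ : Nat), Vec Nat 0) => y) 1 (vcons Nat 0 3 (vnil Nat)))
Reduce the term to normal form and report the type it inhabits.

reduced normal form:
  refl (forall (f : Nat), Vec Nat 0) (fun (d : Nat) => vnil Nat)
inferred type:
  Eq (forall (f : Nat), Vec Nat 0) (fun (d : Nat) => vnil Nat) (fun (g : Nat) => vnil Nat)
observation: the leftmost-outermost redex is a beta-redex, and normalization takes 8 steps.


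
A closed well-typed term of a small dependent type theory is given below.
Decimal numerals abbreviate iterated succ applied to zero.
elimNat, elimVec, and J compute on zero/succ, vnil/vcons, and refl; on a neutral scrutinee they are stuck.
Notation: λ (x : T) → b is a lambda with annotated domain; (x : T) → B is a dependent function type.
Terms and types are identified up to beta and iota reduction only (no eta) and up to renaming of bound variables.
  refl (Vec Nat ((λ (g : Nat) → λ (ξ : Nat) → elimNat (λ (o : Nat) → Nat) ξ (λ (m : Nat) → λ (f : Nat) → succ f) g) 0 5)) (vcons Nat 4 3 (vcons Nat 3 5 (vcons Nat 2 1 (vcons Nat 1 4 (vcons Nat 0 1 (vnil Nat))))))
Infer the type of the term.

the term's type:
  Eq (Vec Nat 5) (vcons Nat 4 3 (vcons Nat 3 5 (vcons Nat 2 1 (vcons Nat 1 4 (vcons Nat 0 1 (vnil Nat)))))) (vcons Nat 4 3 (vcons Nat 3 5 (vcons Nat 2 1 (vcons Nat 1 4 (vcons Nat 0 1 (vnil Nat))))))


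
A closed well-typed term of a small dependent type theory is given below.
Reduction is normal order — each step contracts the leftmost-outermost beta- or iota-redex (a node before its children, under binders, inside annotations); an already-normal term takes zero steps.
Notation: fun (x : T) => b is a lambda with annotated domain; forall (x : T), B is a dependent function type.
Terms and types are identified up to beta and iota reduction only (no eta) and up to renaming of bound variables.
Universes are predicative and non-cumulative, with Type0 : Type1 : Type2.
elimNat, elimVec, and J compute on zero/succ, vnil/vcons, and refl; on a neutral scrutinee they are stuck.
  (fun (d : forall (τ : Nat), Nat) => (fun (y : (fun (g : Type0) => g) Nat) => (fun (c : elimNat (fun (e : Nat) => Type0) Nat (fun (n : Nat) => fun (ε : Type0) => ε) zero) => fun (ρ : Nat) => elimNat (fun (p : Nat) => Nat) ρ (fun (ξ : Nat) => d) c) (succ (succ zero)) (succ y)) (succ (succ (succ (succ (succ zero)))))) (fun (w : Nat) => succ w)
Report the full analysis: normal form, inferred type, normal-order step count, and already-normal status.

normal form:
  succ (succ (succ (succ (succ (succ (succ (succ zero)))))))
inferred type:
  Nat
reduction steps (normal order): 11
started in normal form: no
first redex: a beta-redex


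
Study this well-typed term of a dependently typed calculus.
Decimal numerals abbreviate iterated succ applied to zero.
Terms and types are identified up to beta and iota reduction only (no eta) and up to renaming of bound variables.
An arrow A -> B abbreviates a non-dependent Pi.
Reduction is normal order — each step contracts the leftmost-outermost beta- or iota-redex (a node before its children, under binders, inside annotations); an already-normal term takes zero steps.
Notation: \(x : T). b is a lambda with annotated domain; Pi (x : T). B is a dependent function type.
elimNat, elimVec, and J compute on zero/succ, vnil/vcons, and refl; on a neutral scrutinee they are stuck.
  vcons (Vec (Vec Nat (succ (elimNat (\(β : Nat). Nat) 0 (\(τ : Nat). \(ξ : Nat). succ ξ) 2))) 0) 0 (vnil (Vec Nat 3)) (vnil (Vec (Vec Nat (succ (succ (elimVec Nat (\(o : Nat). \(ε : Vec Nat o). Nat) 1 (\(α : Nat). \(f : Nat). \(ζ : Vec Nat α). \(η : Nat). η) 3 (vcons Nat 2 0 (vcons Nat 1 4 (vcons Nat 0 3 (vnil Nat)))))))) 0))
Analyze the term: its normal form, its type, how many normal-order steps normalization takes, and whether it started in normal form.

reduced normal form:
  vcons (Vec (Vec Nat 3) 0) 0 (vnil (Vec Nat 3)) (vnil (Vec (Vec Nat 3) 0))
the term's type:
  Vec (Vec (Vec Nat 3) 0) 1
reduction steps (normal order): 23
already normal: no
first redex: an elimNat iota-redex


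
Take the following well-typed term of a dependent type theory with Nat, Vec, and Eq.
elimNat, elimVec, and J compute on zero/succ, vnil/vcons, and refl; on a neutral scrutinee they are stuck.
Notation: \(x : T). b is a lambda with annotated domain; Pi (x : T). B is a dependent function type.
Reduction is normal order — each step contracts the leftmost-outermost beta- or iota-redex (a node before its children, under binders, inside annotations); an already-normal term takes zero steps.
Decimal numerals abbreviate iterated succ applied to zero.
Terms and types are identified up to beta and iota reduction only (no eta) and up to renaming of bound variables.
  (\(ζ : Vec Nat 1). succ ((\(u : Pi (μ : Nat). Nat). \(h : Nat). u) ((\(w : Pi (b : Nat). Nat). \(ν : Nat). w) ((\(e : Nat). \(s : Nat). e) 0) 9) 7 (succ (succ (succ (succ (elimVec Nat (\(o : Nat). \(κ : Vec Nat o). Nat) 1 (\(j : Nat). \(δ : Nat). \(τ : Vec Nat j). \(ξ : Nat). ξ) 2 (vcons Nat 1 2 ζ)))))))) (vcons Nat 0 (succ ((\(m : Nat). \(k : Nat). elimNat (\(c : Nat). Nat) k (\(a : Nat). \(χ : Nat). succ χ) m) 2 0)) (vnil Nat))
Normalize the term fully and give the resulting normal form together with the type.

resulting normal form:
  1
the term's type:
  Nat
observation: the first redex contracted is a beta-redex; the normal form is reached in 7 normal-order steps.


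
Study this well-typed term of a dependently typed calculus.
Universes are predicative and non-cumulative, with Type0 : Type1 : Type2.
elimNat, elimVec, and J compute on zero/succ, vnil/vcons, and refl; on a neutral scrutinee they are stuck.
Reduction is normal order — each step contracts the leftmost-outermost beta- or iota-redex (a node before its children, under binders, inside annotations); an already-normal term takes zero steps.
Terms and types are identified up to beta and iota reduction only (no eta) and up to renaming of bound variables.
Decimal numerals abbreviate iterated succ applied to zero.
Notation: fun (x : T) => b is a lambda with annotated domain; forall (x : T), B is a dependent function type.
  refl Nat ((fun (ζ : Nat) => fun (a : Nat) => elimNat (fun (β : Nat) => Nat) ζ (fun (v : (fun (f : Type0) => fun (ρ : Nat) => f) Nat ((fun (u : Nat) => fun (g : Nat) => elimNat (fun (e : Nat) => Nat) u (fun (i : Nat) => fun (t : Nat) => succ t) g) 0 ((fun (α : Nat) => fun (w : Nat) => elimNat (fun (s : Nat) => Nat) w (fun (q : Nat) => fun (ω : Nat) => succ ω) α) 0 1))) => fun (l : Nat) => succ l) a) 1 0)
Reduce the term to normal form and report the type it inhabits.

resulting normal form:
  refl Nat 1
type:
  Eq Nat 1 1
observation: normalization takes exactly 3 steps under the normal-order strategy.


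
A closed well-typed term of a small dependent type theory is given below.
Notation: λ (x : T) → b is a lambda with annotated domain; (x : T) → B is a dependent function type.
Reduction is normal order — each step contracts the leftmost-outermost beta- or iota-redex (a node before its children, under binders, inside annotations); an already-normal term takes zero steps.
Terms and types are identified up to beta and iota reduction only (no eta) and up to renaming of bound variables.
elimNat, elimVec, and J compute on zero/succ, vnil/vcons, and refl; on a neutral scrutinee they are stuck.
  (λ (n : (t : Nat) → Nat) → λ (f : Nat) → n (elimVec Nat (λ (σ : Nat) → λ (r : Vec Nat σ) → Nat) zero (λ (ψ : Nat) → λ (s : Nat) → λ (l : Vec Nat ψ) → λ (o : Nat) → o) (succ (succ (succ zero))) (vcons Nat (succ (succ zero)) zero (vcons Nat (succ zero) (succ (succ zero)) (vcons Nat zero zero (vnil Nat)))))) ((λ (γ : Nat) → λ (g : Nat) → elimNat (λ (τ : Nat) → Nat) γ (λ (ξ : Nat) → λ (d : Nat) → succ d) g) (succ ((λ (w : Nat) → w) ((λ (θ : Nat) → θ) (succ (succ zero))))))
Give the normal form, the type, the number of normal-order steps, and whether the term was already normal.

resulting normal form:
  λ (n : Nat) → succ (succ (succ zero))
the term's type:
  (n : Nat) → Nat
steps to reach normal form (normal order): 22
term was already normal: no
first redex: a beta-redex
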